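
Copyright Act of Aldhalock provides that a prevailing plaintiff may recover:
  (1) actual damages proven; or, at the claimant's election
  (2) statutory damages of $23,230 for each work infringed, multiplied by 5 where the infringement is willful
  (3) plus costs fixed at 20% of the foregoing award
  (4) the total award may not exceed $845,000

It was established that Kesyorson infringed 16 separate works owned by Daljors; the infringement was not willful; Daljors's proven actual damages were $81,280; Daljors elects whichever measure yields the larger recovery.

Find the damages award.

$446,016

Statutory damages: 16 × $23,230 = $371,680
Infringement not willful: no ×5 enhancement.
Greater of actual damages ($81,280) or statutory damages ($371,680): $371,680
Costs: 20% of $371,680 = $74,336
Award plus costs: $371,680 + $74,336 = $446,016
Cap at $845,000: $446,016 is within the cap, no reduction.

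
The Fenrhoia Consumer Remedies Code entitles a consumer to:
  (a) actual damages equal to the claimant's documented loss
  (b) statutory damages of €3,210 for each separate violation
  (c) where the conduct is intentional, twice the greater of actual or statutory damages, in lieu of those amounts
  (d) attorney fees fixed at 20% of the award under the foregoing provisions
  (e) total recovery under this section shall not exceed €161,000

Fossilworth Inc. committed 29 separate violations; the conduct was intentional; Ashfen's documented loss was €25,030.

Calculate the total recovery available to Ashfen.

€161,000

Statutory damages: 29 × €3,210 = €93,090
Greater of actual damages (€25,030) or statutory damages (€93,090): €93,090
Doubled: 2 × €93,090 = €186,180
Attorney fees: 20% of €186,180 = €37,236
Total before cap: €186,180 + €37,236 = €223,416
Cap at €161,000: €223,416 exceeds the cap → €161,000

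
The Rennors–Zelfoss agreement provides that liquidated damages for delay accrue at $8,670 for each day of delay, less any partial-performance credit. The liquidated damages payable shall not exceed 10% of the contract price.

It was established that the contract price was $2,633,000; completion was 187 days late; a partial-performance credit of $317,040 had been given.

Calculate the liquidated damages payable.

$263,300

Per-day damages: 187 × $8,670 = $1,621,290
Less partial-performance credit: $1,621,290 − $317,040 = $1,304,250
Cap: 10% of $2,633,000 = $263,300
Cap at $263,300: $1,304,250 exceeds the cap → $263,300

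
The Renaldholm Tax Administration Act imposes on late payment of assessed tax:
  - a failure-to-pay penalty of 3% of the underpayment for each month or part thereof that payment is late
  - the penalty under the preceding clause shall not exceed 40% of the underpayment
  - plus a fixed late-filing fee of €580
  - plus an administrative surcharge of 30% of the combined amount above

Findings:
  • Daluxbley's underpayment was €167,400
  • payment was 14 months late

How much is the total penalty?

Accrued rate: 3% × 14 = 42%, capped at 40% → 40%
Failure-to-pay penalty: 40% of €167,400 = €66,960
Penalty before surcharge: €66,960 + €580 = €67,540
Administrative surcharge: 30% of €67,540 = €20,262
Total penalty: €67,540 + €20,262 = €87,802

€87,802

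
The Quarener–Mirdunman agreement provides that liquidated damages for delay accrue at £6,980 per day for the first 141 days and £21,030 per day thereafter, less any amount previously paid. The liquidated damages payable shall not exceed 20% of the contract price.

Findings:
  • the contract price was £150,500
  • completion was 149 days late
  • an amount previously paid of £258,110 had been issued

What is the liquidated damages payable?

First 141 days: 141 × £6,980 = £984,180
Remaining days: (149 − 141) × £21,030 = £168,240
Accrued per-day damages: £984,180 + £168,240 = £1,152,420
Less amount previously paid: £1,152,420 − £258,110 = £894,310
Cap: 20% of £150,500 = £30,100
Cap at £30,100: £894,310 exceeds the cap → £30,100

Liquidated damages: £30,100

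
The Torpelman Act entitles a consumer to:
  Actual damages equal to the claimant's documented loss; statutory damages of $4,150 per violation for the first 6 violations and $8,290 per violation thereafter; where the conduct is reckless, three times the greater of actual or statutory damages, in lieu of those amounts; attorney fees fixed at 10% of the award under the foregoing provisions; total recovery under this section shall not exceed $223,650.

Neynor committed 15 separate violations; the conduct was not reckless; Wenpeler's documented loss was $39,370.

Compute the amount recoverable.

$152,768

First 6 violations: 6 × $4,150 = $24,900
Remaining violations: (15 − 6) × $8,290 = $74,610
Statutory damages: $24,900 + $74,610 = $99,510
Conduct not reckless: the in-lieu enhancement does not apply.
Actual plus statutory damages: $39,370 + $99,510 = $138,880
Attorney fees: 10% of $138,880 = $13,888
Total before cap: $138,880 + $13,888 = $152,768
Cap at $223,650: $152,768 is within the cap, no reduction.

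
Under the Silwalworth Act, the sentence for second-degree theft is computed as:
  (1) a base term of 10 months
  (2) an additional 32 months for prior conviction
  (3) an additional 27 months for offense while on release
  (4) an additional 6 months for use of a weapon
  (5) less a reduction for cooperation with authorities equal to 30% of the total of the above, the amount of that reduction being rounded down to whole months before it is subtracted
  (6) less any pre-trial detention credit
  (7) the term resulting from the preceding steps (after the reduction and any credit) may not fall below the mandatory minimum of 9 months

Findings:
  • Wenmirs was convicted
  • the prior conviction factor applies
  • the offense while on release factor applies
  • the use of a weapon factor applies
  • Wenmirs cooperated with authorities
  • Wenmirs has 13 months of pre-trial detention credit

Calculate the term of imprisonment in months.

40 months

Prior conviction enhancement: +32 months
Offense while on release enhancement: +27 months
Use of a weapon enhancement: +6 months
Adjusted term: 10 months + 32 months + 27 months + 6 months = 75 months
Cooperation with authorities reduction: 30% of 75 months = 22 months (rounded down)
After reduction: 75 − 22 = 53 months
Less pre-trial detention credit: 53 months − 13 months = 40 months
Minimum 9 months: 40 months meets the minimum, no increase.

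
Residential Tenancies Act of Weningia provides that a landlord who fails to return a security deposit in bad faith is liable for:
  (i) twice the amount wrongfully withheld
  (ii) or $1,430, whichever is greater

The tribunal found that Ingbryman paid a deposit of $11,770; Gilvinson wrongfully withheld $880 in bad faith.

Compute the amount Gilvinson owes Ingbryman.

Doubled: 2 × $880 = $1,760
Minimum $1,430: $1,760 meets the minimum, no increase.

$1,760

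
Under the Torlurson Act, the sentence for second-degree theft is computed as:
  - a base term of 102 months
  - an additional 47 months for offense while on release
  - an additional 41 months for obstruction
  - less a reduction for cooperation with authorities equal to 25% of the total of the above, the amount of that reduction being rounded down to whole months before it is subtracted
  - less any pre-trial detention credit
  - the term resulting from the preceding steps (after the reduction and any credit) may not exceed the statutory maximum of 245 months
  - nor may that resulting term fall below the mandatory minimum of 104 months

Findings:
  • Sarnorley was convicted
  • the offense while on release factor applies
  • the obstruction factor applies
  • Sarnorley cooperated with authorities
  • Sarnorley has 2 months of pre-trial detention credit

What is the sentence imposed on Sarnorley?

Offense while on release enhancement: +47 months
Obstruction enhancement: +41 months
Adjusted term: 102 months + 47 months + 41 months = 190 months
Cooperation with authorities reduction: 25% of 190 months = 47 months (rounded down)
After reduction: 190 − 47 = 143 months
Less pre-trial detention credit: 143 months − 2 months = 141 months
Cap at 245 months: 141 months is within the cap, no reduction.
Minimum 104 months: 141 months meets the minimum, no increase.

Sentence: 141 months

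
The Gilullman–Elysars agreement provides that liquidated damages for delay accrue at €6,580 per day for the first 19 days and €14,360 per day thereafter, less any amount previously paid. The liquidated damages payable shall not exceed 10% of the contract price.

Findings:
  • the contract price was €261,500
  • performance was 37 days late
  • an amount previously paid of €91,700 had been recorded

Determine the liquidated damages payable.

€26,150

First 19 days: 19 × €6,580 = €125,020
Remaining days: (37 − 19) × €14,360 = €258,480
Accrued per-day damages: €125,020 + €258,480 = €383,500
Less amount previously paid: €383,500 − €91,700 = €291,800
Cap: 10% of €261,500 = €26,150
Cap at €26,150: €291,800 exceeds the cap → €26,150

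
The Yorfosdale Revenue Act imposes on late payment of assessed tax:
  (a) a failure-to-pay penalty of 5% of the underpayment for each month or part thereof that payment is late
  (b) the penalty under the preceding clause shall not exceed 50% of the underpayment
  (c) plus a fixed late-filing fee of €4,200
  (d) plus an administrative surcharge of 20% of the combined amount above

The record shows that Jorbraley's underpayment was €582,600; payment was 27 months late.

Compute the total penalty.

Accrued rate: 5% × 27 = 135%, capped at 50% → 50%
Failure-to-pay penalty: 50% of €582,600 = €291,300
Penalty before surcharge: €291,300 + €4,200 = €295,500
Administrative surcharge: 20% of €295,500 = €59,100
Total penalty: €295,500 + €59,100 = €354,600

Penalty: €354,600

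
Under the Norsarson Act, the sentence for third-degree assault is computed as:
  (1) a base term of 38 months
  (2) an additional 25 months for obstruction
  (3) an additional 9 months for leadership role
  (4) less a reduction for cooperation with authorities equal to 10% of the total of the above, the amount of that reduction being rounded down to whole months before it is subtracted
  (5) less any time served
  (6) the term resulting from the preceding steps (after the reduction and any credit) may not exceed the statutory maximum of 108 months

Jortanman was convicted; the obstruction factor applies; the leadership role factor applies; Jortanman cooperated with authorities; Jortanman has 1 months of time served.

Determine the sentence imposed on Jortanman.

Obstruction enhancement: +25 months
Leadership role enhancement: +9 months
Adjusted term: 38 months + 25 months + 9 months = 72 months
Cooperation with authorities reduction: 10% of 72 months = 7 months (rounded down)
After reduction: 72 − 7 = 65 months
Less time served: 65 months − 1 months = 64 months
Cap at 108 months: 64 months is within the cap, no reduction.

64 months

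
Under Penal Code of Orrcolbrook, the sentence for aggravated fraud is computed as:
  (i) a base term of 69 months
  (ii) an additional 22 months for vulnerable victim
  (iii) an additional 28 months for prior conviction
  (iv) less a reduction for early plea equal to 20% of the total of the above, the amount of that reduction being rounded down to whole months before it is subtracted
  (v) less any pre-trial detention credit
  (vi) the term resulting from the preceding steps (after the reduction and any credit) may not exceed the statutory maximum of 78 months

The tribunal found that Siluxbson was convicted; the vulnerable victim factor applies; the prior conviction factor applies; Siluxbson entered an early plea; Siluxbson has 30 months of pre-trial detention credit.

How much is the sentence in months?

Vulnerable victim enhancement: +22 months
Prior conviction enhancement: +28 months
Adjusted term: 69 months + 22 months + 28 months = 119 months
Early plea reduction: 20% of 119 months = 23 months (rounded down)
After reduction: 119 − 23 = 96 months
Less pre-trial detention credit: 96 months − 30 months = 66 months
Cap at 78 months: 66 months is within the cap, no reduction.

66 months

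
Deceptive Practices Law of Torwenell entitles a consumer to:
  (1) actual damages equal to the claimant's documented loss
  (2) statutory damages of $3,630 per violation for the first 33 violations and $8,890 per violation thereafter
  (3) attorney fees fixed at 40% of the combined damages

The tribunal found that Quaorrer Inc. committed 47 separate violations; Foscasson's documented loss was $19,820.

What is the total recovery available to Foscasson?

First 33 violations: 33 × $3,630 = $119,790
Remaining violations: (47 − 33) × $8,890 = $124,460
Statutory damages: $119,790 + $124,460 = $244,250
Combined damages: $19,820 + $244,250 = $264,070
Attorney fees: 40% of $264,070 = $105,628
Total recovery: $264,070 + $105,628 = $369,698

$369,698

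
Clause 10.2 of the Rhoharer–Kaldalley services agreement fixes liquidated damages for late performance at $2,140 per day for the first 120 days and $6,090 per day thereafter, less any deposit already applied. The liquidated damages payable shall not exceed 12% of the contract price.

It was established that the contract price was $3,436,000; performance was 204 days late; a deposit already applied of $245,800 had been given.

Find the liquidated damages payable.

First 120 days: 120 × $2,140 = $256,800
Remaining days: (204 − 120) × $6,090 = $511,560
Accrued per-day damages: $256,800 + $511,560 = $768,360
Less deposit already applied: $768,360 − $245,800 = $522,560
Cap: 12% of $3,436,000 = $412,320
Cap at $412,320: $522,560 exceeds the cap → $412,320

$412,320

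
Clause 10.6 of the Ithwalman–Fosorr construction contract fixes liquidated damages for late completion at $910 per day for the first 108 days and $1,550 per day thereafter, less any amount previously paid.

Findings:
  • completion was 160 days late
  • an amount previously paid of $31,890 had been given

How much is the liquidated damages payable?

First 108 days: 108 × $910 = $98,280
Remaining days: (160 − 108) × $1,550 = $80,600
Accrued per-day damages: $98,280 + $80,600 = $178,880
Less amount previously paid: $178,880 − $31,890 = $146,990

Liquidated damages: $146,990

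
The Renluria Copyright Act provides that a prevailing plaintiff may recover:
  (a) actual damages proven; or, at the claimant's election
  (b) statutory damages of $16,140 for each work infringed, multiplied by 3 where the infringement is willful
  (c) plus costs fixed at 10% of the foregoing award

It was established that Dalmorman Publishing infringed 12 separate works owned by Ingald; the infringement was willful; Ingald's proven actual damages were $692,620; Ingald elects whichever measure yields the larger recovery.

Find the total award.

Statutory damages: 12 × $16,140 = $193,680
Trebled: 3 × $193,680 = $581,040
Greater of actual damages ($692,620) or enhanced statutory damages ($581,040): $692,620
Costs: 10% of $692,620 = $69,262
Award plus costs: $692,620 + $69,262 = $761,882

Award: $761,882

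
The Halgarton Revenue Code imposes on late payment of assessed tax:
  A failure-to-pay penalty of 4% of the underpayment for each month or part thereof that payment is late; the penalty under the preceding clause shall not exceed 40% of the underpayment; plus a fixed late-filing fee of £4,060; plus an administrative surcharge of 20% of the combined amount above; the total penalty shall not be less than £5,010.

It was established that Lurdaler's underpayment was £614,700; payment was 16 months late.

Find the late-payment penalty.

£299,928

Accrued rate: 4% × 16 = 64%, capped at 40% → 40%
Failure-to-pay penalty: 40% of £614,700 = £245,880
Penalty before surcharge: £245,880 + £4,060 = £249,940
Administrative surcharge: 20% of £249,940 = £49,988
Total penalty: £249,940 + £49,988 = £299,928
Minimum £5,010: £299,928 meets the minimum, no increase.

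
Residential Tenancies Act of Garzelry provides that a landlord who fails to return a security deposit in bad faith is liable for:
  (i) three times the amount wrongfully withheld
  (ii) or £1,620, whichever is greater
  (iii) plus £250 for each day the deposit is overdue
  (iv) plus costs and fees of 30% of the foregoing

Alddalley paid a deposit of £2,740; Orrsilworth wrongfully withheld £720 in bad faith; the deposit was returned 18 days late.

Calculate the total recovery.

£8,658

Trebled: 3 × £720 = £2,160
Minimum £1,620: £2,160 meets the minimum, no increase.
Late-return penalty: 18 × £250 = £4,500
Damages plus late penalty: £2,160 + £4,500 = £6,660
Costs and fees: 30% of £6,660 = £1,998
Total recovery: £6,660 + £1,998 = £8,658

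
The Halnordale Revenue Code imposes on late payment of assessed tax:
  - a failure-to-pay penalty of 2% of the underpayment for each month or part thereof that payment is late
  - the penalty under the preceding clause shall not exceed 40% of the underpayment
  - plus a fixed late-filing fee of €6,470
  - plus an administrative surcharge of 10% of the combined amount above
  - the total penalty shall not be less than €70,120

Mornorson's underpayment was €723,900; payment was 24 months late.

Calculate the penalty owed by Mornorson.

€325,633

Accrued rate: 2% × 24 = 48%, capped at 40% → 40%
Failure-to-pay penalty: 40% of €723,900 = €289,560
Penalty before surcharge: €289,560 + €6,470 = €296,030
Administrative surcharge: 10% of €296,030 = €29,603
Total penalty: €296,030 + €29,603 = €325,633
Minimum €70,120: €325,633 meets the minimum, no increase.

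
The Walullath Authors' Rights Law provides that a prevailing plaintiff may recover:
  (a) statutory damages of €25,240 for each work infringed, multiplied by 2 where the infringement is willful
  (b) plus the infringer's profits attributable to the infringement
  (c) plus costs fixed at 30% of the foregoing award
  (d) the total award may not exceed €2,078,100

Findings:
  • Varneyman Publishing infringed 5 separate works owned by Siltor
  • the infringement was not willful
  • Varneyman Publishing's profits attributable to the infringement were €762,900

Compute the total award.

€1,155,830

Statutory damages: 5 × €25,240 = €126,200
Infringement not willful: no ×2 enhancement.
Combined award: €126,200 + €762,900 = €889,100
Costs: 30% of €889,100 = €266,730
Award plus costs: €889,100 + €266,730 = €1,155,830
Cap at €2,078,100: €1,155,830 is within the cap, no reduction.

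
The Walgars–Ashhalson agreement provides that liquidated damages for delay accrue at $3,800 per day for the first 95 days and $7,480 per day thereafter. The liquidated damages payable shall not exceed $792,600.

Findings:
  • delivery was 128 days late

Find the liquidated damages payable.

$607,840

First 95 days: 95 × $3,800 = $361,000
Remaining days: (128 − 95) × $7,480 = $246,840
Accrued per-day damages: $361,000 + $246,840 = $607,840
Cap at $792,600: $607,840 is within the cap, no reduction.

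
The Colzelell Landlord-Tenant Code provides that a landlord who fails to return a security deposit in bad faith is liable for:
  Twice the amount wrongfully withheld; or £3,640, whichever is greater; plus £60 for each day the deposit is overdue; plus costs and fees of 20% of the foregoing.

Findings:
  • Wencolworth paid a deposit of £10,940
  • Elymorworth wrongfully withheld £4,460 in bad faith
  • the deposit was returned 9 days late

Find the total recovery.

£11,352

Doubled: 2 × £4,460 = £8,920
Minimum £3,640: £8,920 meets the minimum, no increase.
Late-return penalty: 9 × £60 = £540
Damages plus late penalty: £8,920 + £540 = £9,460
Costs and fees: 20% of £9,460 = £1,892
Total recovery: £9,460 + £1,892 = £11,352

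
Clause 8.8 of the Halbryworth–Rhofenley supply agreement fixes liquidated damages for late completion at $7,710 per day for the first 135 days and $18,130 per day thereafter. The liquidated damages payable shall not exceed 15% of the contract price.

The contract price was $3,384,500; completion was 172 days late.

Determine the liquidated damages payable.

$507,675

First 135 days: 135 × $7,710 = $1,040,850
Remaining days: (172 − 135) × $18,130 = $670,810
Accrued per-day damages: $1,040,850 + $670,810 = $1,711,660
Cap: 15% of $3,384,500 = $507,675
Cap at $507,675: $1,711,660 exceeds the cap → $507,675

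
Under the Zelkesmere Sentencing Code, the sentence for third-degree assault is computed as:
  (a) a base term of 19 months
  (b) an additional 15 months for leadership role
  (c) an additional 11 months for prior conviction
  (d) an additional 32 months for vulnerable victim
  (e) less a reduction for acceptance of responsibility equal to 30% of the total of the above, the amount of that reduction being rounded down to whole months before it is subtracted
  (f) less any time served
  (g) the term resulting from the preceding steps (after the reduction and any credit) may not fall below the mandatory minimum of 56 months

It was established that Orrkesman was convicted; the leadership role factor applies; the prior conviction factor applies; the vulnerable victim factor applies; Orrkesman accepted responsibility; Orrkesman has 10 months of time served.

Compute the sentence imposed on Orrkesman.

Leadership role enhancement: +15 months
Prior conviction enhancement: +11 months
Vulnerable victim enhancement: +32 months
Adjusted term: 19 months + 15 months + 11 months + 32 months = 77 months
Acceptance of responsibility reduction: 30% of 77 months = 23 months (rounded down)
After reduction: 77 − 23 = 54 months
Less time served: 54 months − 10 months = 44 months
Minimum 56 months: 44 months is below the minimum → 56 months

Sentence: 56 months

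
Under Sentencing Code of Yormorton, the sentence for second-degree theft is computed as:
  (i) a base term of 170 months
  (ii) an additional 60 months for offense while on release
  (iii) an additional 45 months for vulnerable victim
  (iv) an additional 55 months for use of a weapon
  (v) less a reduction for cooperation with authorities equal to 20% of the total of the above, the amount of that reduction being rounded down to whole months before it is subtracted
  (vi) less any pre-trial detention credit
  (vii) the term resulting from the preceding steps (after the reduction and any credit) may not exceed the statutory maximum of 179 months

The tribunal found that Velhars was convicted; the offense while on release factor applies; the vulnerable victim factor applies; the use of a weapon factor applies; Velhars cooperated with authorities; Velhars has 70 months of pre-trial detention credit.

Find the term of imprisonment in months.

Offense while on release enhancement: +60 months
Vulnerable victim enhancement: +45 months
Use of a weapon enhancement: +55 months
Adjusted term: 170 months + 60 months + 45 months + 55 months = 330 months
Cooperation with authorities reduction: 20% of 330 months = 66 months (rounded down)
After reduction: 330 − 66 = 264 months
Less pre-trial detention credit: 264 months − 70 months = 194 months
Cap at 179 months: 194 months exceeds the cap → 179 months

179 months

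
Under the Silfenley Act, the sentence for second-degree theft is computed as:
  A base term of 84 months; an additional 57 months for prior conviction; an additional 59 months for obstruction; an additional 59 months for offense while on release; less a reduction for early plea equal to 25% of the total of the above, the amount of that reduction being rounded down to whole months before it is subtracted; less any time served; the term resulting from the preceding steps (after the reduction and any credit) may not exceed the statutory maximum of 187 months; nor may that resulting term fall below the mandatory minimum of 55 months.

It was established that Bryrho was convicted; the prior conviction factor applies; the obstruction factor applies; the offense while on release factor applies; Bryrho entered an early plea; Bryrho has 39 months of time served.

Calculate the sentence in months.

Prior conviction enhancement: +57 months
Obstruction enhancement: +59 months
Offense while on release enhancement: +59 months
Adjusted term: 84 months + 57 months + 59 months + 59 months = 259 months
Early plea reduction: 25% of 259 months = 64 months (rounded down)
After reduction: 259 − 64 = 195 months
Less time served: 195 months − 39 months = 156 months
Cap at 187 months: 156 months is within the cap, no reduction.
Minimum 55 months: 156 months meets the minimum, no increase.

Sentence: 156 months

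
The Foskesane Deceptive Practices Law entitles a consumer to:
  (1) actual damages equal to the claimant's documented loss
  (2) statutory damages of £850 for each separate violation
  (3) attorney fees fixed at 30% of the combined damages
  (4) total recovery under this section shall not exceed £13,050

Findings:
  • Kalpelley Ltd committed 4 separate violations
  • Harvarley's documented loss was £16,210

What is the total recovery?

£13,050

Statutory damages: 4 × £850 = £3,400
Combined damages: £16,210 + £3,400 = £19,610
Attorney fees: 30% of £19,610 = £5,883
Total before cap: £19,610 + £5,883 = £25,493
Cap at £13,050: £25,493 exceeds the cap → £13,050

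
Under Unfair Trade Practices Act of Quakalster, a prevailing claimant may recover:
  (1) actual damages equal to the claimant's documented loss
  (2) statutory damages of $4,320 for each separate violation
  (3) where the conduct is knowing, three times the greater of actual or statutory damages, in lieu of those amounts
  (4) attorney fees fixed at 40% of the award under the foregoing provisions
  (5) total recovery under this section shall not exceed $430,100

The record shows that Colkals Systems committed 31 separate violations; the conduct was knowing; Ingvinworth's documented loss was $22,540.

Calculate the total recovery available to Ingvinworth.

Statutory damages: 31 × $4,320 = $133,920
Greater of actual damages ($22,540) or statutory damages ($133,920): $133,920
Trebled: 3 × $133,920 = $401,760
Attorney fees: 40% of $401,760 = $160,704
Total before cap: $401,760 + $160,704 = $562,464
Cap at $430,100: $562,464 exceeds the cap → $430,100

Total recovery: $430,100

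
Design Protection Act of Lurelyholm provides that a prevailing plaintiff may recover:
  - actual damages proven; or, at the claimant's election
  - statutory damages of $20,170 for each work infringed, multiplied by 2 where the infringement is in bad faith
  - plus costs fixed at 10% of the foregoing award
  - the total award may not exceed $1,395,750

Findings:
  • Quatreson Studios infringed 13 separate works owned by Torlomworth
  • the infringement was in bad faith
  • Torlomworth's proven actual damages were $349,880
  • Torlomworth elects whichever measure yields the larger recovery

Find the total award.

Award: $576,862

Statutory damages: 13 × $20,170 = $262,210
Doubled: 2 × $262,210 = $524,420
Greater of actual damages ($349,880) or enhanced statutory damages ($524,420): $524,420
Costs: 10% of $524,420 = $52,442
Award plus costs: $524,420 + $52,442 = $576,862
Cap at $1,395,750: $576,862 is within the cap, no reduction.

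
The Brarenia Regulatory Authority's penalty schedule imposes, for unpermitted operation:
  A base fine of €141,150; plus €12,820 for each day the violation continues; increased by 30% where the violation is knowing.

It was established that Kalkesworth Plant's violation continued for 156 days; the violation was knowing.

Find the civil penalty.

Per-day component: 156 × €12,820 = €1,999,920
Base plus per-day: €141,150 + €1,999,920 = €2,141,070
Enhancement: 30% of €2,141,070 = €642,321
Enhanced fine: €2,141,070 + €642,321 = €2,783,391

€2,783,391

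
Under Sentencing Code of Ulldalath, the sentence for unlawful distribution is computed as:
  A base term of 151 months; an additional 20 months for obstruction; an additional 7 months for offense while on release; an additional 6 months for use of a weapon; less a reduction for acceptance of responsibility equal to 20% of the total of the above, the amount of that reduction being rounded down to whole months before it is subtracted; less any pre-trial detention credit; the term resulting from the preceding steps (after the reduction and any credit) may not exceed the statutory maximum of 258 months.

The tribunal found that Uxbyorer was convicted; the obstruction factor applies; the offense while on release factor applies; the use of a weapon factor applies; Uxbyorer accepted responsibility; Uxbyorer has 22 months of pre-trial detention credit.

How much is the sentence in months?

126 months

Obstruction enhancement: +20 months
Offense while on release enhancement: +7 months
Use of a weapon enhancement: +6 months
Adjusted term: 151 months + 20 months + 7 months + 6 months = 184 months
Acceptance of responsibility reduction: 20% of 184 months = 36 months (rounded down)
After reduction: 184 − 36 = 148 months
Less pre-trial detention credit: 148 months − 22 months = 126 months
Cap at 258 months: 126 months is within the cap, no reduction.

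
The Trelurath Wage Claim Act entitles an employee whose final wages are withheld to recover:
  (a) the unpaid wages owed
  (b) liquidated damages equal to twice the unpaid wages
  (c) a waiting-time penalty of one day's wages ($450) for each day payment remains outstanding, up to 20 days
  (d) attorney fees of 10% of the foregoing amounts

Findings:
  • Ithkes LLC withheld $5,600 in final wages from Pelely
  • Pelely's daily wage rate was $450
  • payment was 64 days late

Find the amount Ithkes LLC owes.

$28,380

Doubled: 2 × $5,600 = $11,200
Penalty days: min(64, 20) = 20
Waiting-time penalty: 20 × $450 = $9,000
Subtotal: $5,600 + $11,200 + $9,000 = $25,800
Attorney fees: 10% of $25,800 = $2,580
Total award: $25,800 + $2,580 = $28,380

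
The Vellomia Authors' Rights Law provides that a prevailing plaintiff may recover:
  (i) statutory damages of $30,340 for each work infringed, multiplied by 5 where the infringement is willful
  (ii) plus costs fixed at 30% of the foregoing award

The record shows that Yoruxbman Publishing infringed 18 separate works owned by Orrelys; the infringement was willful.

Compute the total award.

Award: $3,549,780

Statutory damages: 18 × $30,340 = $546,120
Multiplied by 5: 5 × $546,120 = $2,730,600
Costs: 30% of $2,730,600 = $819,180
Award plus costs: $2,730,600 + $819,180 = $3,549,780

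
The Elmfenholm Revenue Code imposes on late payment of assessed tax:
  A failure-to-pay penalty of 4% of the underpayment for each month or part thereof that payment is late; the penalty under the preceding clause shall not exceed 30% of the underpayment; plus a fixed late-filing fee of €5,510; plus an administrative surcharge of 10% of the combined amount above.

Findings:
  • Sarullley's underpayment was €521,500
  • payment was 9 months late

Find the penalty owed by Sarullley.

€178,156

Accrued rate: 4% × 9 = 36%, capped at 30% → 30%
Failure-to-pay penalty: 30% of €521,500 = €156,450
Penalty before surcharge: €156,450 + €5,510 = €161,960
Administrative surcharge: 10% of €161,960 = €16,196
Total penalty: €161,960 + €16,196 = €178,156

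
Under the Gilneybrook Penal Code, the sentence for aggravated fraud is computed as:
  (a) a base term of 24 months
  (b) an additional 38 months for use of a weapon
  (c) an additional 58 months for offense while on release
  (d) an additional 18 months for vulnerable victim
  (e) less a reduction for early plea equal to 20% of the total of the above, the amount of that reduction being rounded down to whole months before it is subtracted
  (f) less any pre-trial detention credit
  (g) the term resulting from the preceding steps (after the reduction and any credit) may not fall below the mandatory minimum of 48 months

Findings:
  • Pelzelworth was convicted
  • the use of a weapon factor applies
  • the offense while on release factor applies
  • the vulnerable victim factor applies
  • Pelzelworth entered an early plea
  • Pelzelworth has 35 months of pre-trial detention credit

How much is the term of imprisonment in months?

Use of a weapon enhancement: +38 months
Offense while on release enhancement: +58 months
Vulnerable victim enhancement: +18 months
Adjusted term: 24 months + 38 months + 58 months + 18 months = 138 months
Early plea reduction: 20% of 138 months = 27 months (rounded down)
After reduction: 138 − 27 = 111 months
Less pre-trial detention credit: 111 months − 35 months = 76 months
Minimum 48 months: 76 months meets the minimum, no increase.

76 months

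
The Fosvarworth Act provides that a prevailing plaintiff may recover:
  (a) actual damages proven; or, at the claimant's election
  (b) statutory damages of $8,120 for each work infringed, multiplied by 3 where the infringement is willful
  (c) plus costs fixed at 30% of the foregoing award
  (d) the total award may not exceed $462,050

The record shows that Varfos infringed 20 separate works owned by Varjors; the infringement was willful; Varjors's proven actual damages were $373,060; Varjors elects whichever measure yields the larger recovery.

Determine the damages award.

Award: $462,050

Statutory damages: 20 × $8,120 = $162,400
Trebled: 3 × $162,400 = $487,200
Greater of actual damages ($373,060) or enhanced statutory damages ($487,200): $487,200
Costs: 30% of $487,200 = $146,160
Award plus costs: $487,200 + $146,160 = $633,360
Cap at $462,050: $633,360 exceeds the cap → $462,050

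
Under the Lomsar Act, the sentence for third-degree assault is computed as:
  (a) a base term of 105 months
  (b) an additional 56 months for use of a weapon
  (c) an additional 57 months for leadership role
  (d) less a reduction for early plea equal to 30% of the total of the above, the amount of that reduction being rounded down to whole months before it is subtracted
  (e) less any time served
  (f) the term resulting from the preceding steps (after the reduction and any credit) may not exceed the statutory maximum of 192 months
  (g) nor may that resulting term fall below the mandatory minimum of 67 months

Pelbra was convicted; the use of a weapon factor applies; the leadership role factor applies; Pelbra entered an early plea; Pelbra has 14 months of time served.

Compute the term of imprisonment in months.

139 months

Use of a weapon enhancement: +56 months
Leadership role enhancement: +57 months
Adjusted term: 105 months + 56 months + 57 months = 218 months
Early plea reduction: 30% of 218 months = 65 months (rounded down)
After reduction: 218 − 65 = 153 months
Less time served: 153 months − 14 months = 139 months
Cap at 192 months: 139 months is within the cap, no reduction.
Minimum 67 months: 139 months meets the minimum, no increase.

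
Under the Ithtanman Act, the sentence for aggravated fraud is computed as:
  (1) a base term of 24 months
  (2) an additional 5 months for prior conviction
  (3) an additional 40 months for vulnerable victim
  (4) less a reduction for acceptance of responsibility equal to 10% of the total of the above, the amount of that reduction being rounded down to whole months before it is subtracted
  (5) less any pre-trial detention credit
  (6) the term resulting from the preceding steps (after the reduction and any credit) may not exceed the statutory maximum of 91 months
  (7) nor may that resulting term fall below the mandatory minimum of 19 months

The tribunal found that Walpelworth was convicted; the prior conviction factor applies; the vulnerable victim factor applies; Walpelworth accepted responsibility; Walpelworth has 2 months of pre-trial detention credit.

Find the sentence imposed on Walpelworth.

Prior conviction enhancement: +5 months
Vulnerable victim enhancement: +40 months
Adjusted term: 24 months + 5 months + 40 months = 69 months
Acceptance of responsibility reduction: 10% of 69 months = 6 months (rounded down)
After reduction: 69 − 6 = 63 months
Less pre-trial detention credit: 63 months − 2 months = 61 months
Cap at 91 months: 61 months is within the cap, no reduction.
Minimum 19 months: 61 months meets the minimum, no increase.

Sentence: 61 months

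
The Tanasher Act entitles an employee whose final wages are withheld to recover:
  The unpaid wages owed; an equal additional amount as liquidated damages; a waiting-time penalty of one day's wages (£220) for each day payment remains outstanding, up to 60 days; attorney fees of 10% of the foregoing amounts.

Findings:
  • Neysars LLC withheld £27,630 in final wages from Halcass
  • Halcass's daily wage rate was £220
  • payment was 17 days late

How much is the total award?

£64,900

Liquidated damages (equal amount): £27,630
Penalty days: min(17, 60) = 17
Waiting-time penalty: 17 × £220 = £3,740
Subtotal: £27,630 + £27,630 + £3,740 = £59,000
Attorney fees: 10% of £59,000 = £5,900
Total award: £59,000 + £5,900 = £64,900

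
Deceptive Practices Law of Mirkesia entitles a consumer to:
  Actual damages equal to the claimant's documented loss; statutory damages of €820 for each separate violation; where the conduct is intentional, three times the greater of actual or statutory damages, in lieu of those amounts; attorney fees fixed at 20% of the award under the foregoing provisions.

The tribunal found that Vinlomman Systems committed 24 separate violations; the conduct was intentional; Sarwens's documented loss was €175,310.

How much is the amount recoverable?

Total recovery: €631,116

Statutory damages: 24 × €820 = €19,680
Greater of actual damages (€175,310) or statutory damages (€19,680): €175,310
Trebled: 3 × €175,310 = €525,930
Attorney fees: 20% of €525,930 = €105,186
Total recovery: €525,930 + €105,186 = €631,116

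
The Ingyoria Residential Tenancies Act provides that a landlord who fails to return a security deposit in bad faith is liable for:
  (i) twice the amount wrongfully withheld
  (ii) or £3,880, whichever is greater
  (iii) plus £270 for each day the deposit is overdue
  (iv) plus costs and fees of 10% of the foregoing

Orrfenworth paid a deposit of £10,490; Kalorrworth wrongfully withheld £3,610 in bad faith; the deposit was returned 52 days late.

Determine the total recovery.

Doubled: 2 × £3,610 = £7,220
Minimum £3,880: £7,220 meets the minimum, no increase.
Late-return penalty: 52 × £270 = £14,040
Damages plus late penalty: £7,220 + £14,040 = £21,260
Costs and fees: 10% of £21,260 = £2,126
Total recovery: £21,260 + £2,126 = £23,386

Recovery: £23,386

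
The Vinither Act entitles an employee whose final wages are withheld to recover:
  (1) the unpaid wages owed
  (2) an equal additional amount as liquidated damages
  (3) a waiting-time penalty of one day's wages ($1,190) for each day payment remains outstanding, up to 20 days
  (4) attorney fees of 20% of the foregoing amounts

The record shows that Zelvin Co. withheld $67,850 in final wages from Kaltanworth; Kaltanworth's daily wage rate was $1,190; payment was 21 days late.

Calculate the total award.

Liquidated damages (equal amount): $67,850
Penalty days: min(21, 20) = 20
Waiting-time penalty: 20 × $1,190 = $23,800
Subtotal: $67,850 + $67,850 + $23,800 = $159,500
Attorney fees: 20% of $159,500 = $31,900
Total award: $159,500 + $31,900 = $191,400

$191,400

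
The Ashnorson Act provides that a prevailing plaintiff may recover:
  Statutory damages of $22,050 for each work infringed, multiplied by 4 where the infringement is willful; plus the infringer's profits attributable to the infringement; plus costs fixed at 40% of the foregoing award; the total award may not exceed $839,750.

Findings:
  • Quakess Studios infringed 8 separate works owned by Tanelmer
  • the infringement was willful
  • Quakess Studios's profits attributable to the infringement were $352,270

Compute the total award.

$839,750

Statutory damages: 8 × $22,050 = $176,400
Multiplied by 4: 4 × $176,400 = $705,600
Combined award: $705,600 + $352,270 = $1,057,870
Costs: 40% of $1,057,870 = $423,148
Award plus costs: $1,057,870 + $423,148 = $1,481,018
Cap at $839,750: $1,481,018 exceeds the cap → $839,750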